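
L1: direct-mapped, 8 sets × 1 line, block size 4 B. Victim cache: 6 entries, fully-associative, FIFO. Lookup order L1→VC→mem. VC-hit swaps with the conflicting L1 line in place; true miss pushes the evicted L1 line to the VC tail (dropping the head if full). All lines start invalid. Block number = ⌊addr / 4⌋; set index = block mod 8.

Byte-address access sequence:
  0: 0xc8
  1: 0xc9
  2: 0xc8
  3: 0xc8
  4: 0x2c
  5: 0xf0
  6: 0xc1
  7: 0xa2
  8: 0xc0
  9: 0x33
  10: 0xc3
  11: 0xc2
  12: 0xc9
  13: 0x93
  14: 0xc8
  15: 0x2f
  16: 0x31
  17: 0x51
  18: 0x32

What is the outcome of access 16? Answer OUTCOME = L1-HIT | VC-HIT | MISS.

#0 0xc8→b50/s2 MISS; vc=[]
#1 0xc9→b50/s2 L1-HIT; vc=[]
#2 0xc8→b50/s2 L1-HIT; vc=[]
#3 0xc8→b50/s2 L1-HIT; vc=[]
#4 0x2c→b11/s3 MISS; vc=[]
#5 0xf0→b60/s4 MISS; vc=[]
#6 0xc1→b48/s0 MISS; vc=[]
#7 0xa2→b40/s0 MISS; vc=[48]
#8 0xc0→b48/s0 VC-HIT; vc=[40]
#9 0x33→b12/s4 MISS; vc=[40,60]
#10 0xc3→b48/s0 L1-HIT; vc=[40,60]
#11 0xc2→b48/s0 L1-HIT; vc=[40,60]
#12 0xc9→b50/s2 L1-HIT; vc=[40,60]
#13 0x93→b36/s4 MISS; vc=[40,60,12]
#14 0xc8→b50/s2 L1-HIT; vc=[40,60,12]
#15 0x2f→b11/s3 L1-HIT; vc=[40,60,12]
#16 0x31→b12/s4 VC-HIT; vc=[40,60,36]
#17 0x51→b20/s4 MISS; vc=[40,60,36,12]
#18 0x32→b12/s4 VC-HIT; vc=[40,60,36,20]

OUTCOME = VC-HIT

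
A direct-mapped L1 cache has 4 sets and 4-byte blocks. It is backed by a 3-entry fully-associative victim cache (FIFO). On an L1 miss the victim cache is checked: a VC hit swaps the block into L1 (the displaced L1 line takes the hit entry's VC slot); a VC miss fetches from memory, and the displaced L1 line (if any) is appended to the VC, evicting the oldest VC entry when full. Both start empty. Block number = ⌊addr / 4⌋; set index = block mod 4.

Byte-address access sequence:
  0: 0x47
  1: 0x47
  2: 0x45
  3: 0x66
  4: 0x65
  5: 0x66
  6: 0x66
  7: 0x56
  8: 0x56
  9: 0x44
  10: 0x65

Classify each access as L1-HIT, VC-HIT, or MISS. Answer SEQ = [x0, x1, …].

SEQ = [MISS, L1-HIT, L1-HIT, MISS, L1-HIT, L1-HIT, L1-HIT, MISS, L1-HIT, VC-HIT, VC-HIT]

  [0] addr=0x47 blk=17 s=1: MISS | VC []
  [1] addr=0x47 blk=17 s=1: L1-HIT | VC []
  [2] addr=0x45 blk=17 s=1: L1-HIT | VC []
  [3] addr=0x66 blk=25 s=1: MISS | VC [17]
  [4] addr=0x65 blk=25 s=1: L1-HIT | VC [17]
  [5] addr=0x66 blk=25 s=1: L1-HIT | VC [17]
  [6] addr=0x66 blk=25 s=1: L1-HIT | VC [17]
  [7] addr=0x56 blk=21 s=1: MISS | VC [17, 25]
  [8] addr=0x56 blk=21 s=1: L1-HIT | VC [17, 25]
  [9] addr=0x44 blk=17 s=1: VC-HIT | VC [21, 25]
  [10] addr=0x65 blk=25 s=1: VC-HIT | VC [21, 17]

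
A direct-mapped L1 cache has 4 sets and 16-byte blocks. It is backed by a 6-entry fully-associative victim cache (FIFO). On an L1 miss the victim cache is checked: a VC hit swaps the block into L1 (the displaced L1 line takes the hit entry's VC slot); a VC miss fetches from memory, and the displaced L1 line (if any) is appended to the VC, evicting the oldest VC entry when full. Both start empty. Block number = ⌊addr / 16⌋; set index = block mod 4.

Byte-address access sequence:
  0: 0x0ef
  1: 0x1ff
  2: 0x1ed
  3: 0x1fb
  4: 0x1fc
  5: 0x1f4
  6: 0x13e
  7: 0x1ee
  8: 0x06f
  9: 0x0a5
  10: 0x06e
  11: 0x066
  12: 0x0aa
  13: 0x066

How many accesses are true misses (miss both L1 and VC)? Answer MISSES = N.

#0 0xef→b14/s2 MISS; vc=[]
#1 0x1ff→b31/s3 MISS; vc=[]
#2 0x1ed→b30/s2 MISS; vc=[14]
#3 0x1fb→b31/s3 L1-HIT; vc=[14]
#4 0x1fc→b31/s3 L1-HIT; vc=[14]
#5 0x1f4→b31/s3 L1-HIT; vc=[14]
#6 0x13e→b19/s3 MISS; vc=[14,31]
#7 0x1ee→b30/s2 L1-HIT; vc=[14,31]
#8 0x6f→b6/s2 MISS; vc=[14,31,30]
#9 0xa5→b10/s2 MISS; vc=[14,31,30,6]
#10 0x6e→b6/s2 VC-HIT; vc=[14,31,30,10]
#11 0x66→b6/s2 L1-HIT; vc=[14,31,30,10]
#12 0xaa→b10/s2 VC-HIT; vc=[14,31,30,6]
#13 0x66→b6/s2 VC-HIT; vc=[14,31,30,10]

MISSES = 6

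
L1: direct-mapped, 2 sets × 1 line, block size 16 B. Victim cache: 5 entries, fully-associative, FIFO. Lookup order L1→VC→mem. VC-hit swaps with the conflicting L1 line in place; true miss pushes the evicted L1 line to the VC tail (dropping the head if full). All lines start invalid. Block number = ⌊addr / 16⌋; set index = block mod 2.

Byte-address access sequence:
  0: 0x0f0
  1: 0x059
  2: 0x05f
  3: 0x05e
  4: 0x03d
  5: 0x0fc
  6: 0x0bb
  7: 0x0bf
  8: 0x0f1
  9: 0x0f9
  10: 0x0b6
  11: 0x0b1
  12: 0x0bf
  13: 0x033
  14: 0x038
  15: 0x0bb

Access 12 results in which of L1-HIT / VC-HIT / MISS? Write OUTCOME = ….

0: 0xf0 (blk 15, set 1) → MISS  vc=[]
1: 0x59 (blk 5, set 1) → MISS  vc=[15]
2: 0x5f (blk 5, set 1) → L1-HIT  vc=[15]
3: 0x5e (blk 5, set 1) → L1-HIT  vc=[15]
4: 0x3d (blk 3, set 1) → MISS  vc=[15, 5]
5: 0xfc (blk 15, set 1) → VC-HIT  vc=[3, 5]
6: 0xbb (blk 11, set 1) → MISS  vc=[3, 5, 15]
7: 0xbf (blk 11, set 1) → L1-HIT  vc=[3, 5, 15]
8: 0xf1 (blk 15, set 1) → VC-HIT  vc=[3, 5, 11]
9: 0xf9 (blk 15, set 1) → L1-HIT  vc=[3, 5, 11]
10: 0xb6 (blk 11, set 1) → VC-HIT  vc=[3, 5, 15]
11: 0xb1 (blk 11, set 1) → L1-HIT  vc=[3, 5, 15]
12: 0xbf (blk 11, set 1) → L1-HIT  vc=[3, 5, 15]
13: 0x33 (blk 3, set 1) → VC-HIT  vc=[11, 5, 15]
14: 0x38 (blk 3, set 1) → L1-HIT  vc=[11, 5, 15]
15: 0xbb (blk 11, set 1) → VC-HIT  vc=[3, 5, 15]

OUTCOME = L1-HIT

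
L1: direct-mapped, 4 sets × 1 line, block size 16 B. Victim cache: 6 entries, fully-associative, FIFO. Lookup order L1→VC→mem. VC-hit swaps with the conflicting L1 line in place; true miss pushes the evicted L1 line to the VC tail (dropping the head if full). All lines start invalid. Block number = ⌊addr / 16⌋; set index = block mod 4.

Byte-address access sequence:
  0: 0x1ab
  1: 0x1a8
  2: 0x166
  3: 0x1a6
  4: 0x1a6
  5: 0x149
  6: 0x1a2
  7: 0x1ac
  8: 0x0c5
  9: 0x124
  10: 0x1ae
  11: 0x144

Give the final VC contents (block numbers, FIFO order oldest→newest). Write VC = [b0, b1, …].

#0 0x1ab→b26/s2 MISS; vc=[]
#1 0x1a8→b26/s2 L1-HIT; vc=[]
#2 0x166→b22/s2 MISS; vc=[26]
#3 0x1a6→b26/s2 VC-HIT; vc=[22]
#4 0x1a6→b26/s2 L1-HIT; vc=[22]
#5 0x149→b20/s0 MISS; vc=[22]
#6 0x1a2→b26/s2 L1-HIT; vc=[22]
#7 0x1ac→b26/s2 L1-HIT; vc=[22]
#8 0xc5→b12/s0 MISS; vc=[22,20]
#9 0x124→b18/s2 MISS; vc=[22,20,26]
#10 0x1ae→b26/s2 VC-HIT; vc=[22,20,18]
#11 0x144→b20/s0 VC-HIT; vc=[22,12,18]

VC = [22, 12, 18]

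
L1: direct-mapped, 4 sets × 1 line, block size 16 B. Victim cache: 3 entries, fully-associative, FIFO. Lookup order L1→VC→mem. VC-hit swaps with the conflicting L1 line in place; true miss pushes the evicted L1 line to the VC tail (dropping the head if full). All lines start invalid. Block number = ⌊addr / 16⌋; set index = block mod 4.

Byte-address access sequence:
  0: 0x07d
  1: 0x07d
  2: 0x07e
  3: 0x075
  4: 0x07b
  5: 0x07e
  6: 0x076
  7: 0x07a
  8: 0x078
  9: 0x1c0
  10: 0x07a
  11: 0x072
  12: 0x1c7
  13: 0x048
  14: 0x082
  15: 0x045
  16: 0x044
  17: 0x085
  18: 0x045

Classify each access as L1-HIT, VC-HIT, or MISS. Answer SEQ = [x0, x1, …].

SEQ = [MISS, L1-HIT, L1-HIT, L1-HIT, L1-HIT, L1-HIT, L1-HIT, L1-HIT, L1-HIT, MISS, L1-HIT, L1-HIT, L1-HIT, MISS, MISS, VC-HIT, L1-HIT, VC-HIT, VC-HIT]

#0 0x7d→b7/s3 MISS; vc=[]
#1 0x7d→b7/s3 L1-HIT; vc=[]
#2 0x7e→b7/s3 L1-HIT; vc=[]
#3 0x75→b7/s3 L1-HIT; vc=[]
#4 0x7b→b7/s3 L1-HIT; vc=[]
#5 0x7e→b7/s3 L1-HIT; vc=[]
#6 0x76→b7/s3 L1-HIT; vc=[]
#7 0x7a→b7/s3 L1-HIT; vc=[]
#8 0x78→b7/s3 L1-HIT; vc=[]
#9 0x1c0→b28/s0 MISS; vc=[]
#10 0x7a→b7/s3 L1-HIT; vc=[]
#11 0x72→b7/s3 L1-HIT; vc=[]
#12 0x1c7→b28/s0 L1-HIT; vc=[]
#13 0x48→b4/s0 MISS; vc=[28]
#14 0x82→b8/s0 MISS; vc=[28,4]
#15 0x45→b4/s0 VC-HIT; vc=[28,8]
#16 0x44→b4/s0 L1-HIT; vc=[28,8]
#17 0x85→b8/s0 VC-HIT; vc=[28,4]
#18 0x45→b4/s0 VC-HIT; vc=[28,8]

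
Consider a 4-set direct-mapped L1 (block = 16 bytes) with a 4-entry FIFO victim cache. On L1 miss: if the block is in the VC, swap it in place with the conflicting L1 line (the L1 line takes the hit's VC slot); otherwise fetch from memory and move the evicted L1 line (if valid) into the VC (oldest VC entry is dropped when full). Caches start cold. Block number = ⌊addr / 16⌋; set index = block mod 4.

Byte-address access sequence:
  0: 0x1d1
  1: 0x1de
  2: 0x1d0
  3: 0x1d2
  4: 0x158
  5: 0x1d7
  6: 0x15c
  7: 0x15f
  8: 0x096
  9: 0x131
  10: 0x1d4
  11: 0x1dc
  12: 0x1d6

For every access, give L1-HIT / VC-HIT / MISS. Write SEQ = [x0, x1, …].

  [0] addr=0x1d1 blk=29 s=1: MISS | VC []
  [1] addr=0x1de blk=29 s=1: L1-HIT | VC []
  [2] addr=0x1d0 blk=29 s=1: L1-HIT | VC []
  [3] addr=0x1d2 blk=29 s=1: L1-HIT | VC []
  [4] addr=0x158 blk=21 s=1: MISS | VC [29]
  [5] addr=0x1d7 blk=29 s=1: VC-HIT | VC [21]
  [6] addr=0x15c blk=21 s=1: VC-HIT | VC [29]
  [7] addr=0x15f blk=21 s=1: L1-HIT | VC [29]
  [8] addr=0x96 blk=9 s=1: MISS | VC [29, 21]
  [9] addr=0x131 blk=19 s=3: MISS | VC [29, 21]
  [10] addr=0x1d4 blk=29 s=1: VC-HIT | VC [9, 21]
  [11] addr=0x1dc blk=29 s=1: L1-HIT | VC [9, 21]
  [12] addr=0x1d6 blk=29 s=1: L1-HIT | VC [9, 21]

SEQ = [MISS, L1-HIT, L1-HIT, L1-HIT, MISS, VC-HIT, VC-HIT, L1-HIT, MISS, MISS, VC-HIT, L1-HIT, L1-HIT]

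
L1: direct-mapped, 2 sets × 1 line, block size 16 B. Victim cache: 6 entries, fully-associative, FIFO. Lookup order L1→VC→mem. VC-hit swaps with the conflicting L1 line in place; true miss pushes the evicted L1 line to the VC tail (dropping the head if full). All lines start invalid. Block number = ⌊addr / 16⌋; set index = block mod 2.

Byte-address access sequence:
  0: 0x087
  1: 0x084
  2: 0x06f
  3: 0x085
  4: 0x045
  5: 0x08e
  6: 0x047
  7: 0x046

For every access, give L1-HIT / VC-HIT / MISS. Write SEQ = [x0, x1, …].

SEQ = [MISS, L1-HIT, MISS, VC-HIT, MISS, VC-HIT, VC-HIT, L1-HIT]

  [0] addr=0x87 blk=8 s=0: MISS | VC []
  [1] addr=0x84 blk=8 s=0: L1-HIT | VC []
  [2] addr=0x6f blk=6 s=0: MISS | VC [8]
  [3] addr=0x85 blk=8 s=0: VC-HIT | VC [6]
  [4] addr=0x45 blk=4 s=0: MISS | VC [6, 8]
  [5] addr=0x8e blk=8 s=0: VC-HIT | VC [6, 4]
  [6] addr=0x47 blk=4 s=0: VC-HIT | VC [6, 8]
  [7] addr=0x46 blk=4 s=0: L1-HIT | VC [6, 8]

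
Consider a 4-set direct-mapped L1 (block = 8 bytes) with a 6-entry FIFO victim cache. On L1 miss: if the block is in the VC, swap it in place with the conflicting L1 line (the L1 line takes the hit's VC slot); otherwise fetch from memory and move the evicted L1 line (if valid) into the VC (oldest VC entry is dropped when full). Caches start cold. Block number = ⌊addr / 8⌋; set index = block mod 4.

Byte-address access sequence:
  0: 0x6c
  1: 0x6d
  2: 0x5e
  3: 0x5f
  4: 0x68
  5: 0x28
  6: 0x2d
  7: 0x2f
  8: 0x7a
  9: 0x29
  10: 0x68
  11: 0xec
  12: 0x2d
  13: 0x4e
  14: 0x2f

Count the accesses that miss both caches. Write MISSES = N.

0: 0x6c (blk 13, set 1) → MISS  vc=[]
1: 0x6d (blk 13, set 1) → L1-HIT  vc=[]
2: 0x5e (blk 11, set 3) → MISS  vc=[]
3: 0x5f (blk 11, set 3) → L1-HIT  vc=[]
4: 0x68 (blk 13, set 1) → L1-HIT  vc=[]
5: 0x28 (blk 5, set 1) → MISS  vc=[13]
6: 0x2d (blk 5, set 1) → L1-HIT  vc=[13]
7: 0x2f (blk 5, set 1) → L1-HIT  vc=[13]
8: 0x7a (blk 15, set 3) → MISS  vc=[13, 11]
9: 0x29 (blk 5, set 1) → L1-HIT  vc=[13, 11]
10: 0x68 (blk 13, set 1) → VC-HIT  vc=[5, 11]
11: 0xec (blk 29, set 1) → MISS  vc=[5, 11, 13]
12: 0x2d (blk 5, set 1) → VC-HIT  vc=[29, 11, 13]
13: 0x4e (blk 9, set 1) → MISS  vc=[29, 11, 13, 5]
14: 0x2f (blk 5, set 1) → VC-HIT  vc=[29, 11, 13, 9]

MISSES = 6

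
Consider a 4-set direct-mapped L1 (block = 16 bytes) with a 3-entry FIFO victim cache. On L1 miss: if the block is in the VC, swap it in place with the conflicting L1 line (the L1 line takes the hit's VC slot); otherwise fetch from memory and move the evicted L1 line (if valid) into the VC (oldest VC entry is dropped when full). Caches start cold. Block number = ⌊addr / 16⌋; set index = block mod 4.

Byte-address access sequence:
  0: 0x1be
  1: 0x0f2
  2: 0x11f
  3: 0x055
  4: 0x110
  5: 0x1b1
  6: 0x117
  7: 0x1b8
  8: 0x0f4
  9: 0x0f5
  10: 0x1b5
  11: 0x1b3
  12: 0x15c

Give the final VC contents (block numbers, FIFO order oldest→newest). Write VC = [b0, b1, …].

VC = [15, 5, 17]

#0 0x1be→b27/s3 MISS; vc=[]
#1 0xf2→b15/s3 MISS; vc=[27]
#2 0x11f→b17/s1 MISS; vc=[27]
#3 0x55→b5/s1 MISS; vc=[27,17]
#4 0x110→b17/s1 VC-HIT; vc=[27,5]
#5 0x1b1→b27/s3 VC-HIT; vc=[15,5]
#6 0x117→b17/s1 L1-HIT; vc=[15,5]
#7 0x1b8→b27/s3 L1-HIT; vc=[15,5]
#8 0xf4→b15/s3 VC-HIT; vc=[27,5]
#9 0xf5→b15/s3 L1-HIT; vc=[27,5]
#10 0x1b5→b27/s3 VC-HIT; vc=[15,5]
#11 0x1b3→b27/s3 L1-HIT; vc=[15,5]
#12 0x15c→b21/s1 MISS; vc=[15,5,17]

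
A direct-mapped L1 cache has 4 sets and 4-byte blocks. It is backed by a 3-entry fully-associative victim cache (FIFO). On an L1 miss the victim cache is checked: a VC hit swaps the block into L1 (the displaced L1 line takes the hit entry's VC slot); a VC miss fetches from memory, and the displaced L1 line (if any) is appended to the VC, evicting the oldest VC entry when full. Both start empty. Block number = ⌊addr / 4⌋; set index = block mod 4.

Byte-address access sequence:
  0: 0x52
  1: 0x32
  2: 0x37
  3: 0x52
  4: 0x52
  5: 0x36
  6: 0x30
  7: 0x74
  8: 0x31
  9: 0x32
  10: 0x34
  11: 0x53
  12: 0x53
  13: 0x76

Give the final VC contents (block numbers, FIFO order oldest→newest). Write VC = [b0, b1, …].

VC = [12, 13]

0: 0x52 (blk 20, set 0) → MISS  vc=[]
1: 0x32 (blk 12, set 0) → MISS  vc=[20]
2: 0x37 (blk 13, set 1) → MISS  vc=[20]
3: 0x52 (blk 20, set 0) → VC-HIT  vc=[12]
4: 0x52 (blk 20, set 0) → L1-HIT  vc=[12]
5: 0x36 (blk 13, set 1) → L1-HIT  vc=[12]
6: 0x30 (blk 12, set 0) → VC-HIT  vc=[20]
7: 0x74 (blk 29, set 1) → MISS  vc=[20, 13]
8: 0x31 (blk 12, set 0) → L1-HIT  vc=[20, 13]
9: 0x32 (blk 12, set 0) → L1-HIT  vc=[20, 13]
10: 0x34 (blk 13, set 1) → VC-HIT  vc=[20, 29]
11: 0x53 (blk 20, set 0) → VC-HIT  vc=[12, 29]
12: 0x53 (blk 20, set 0) → L1-HIT  vc=[12, 29]
13: 0x76 (blk 29, set 1) → VC-HIT  vc=[12, 13]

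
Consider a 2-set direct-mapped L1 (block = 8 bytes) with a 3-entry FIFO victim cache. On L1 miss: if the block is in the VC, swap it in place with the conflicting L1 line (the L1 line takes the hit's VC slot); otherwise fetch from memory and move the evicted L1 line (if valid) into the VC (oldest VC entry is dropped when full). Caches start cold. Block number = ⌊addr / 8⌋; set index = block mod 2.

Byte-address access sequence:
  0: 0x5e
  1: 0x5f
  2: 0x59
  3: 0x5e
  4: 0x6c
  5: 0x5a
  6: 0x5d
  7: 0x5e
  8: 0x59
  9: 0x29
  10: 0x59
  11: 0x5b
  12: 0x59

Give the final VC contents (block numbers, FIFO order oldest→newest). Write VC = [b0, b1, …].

VC = [13, 5]

0: 0x5e (blk 11, set 1) → MISS  vc=[]
1: 0x5f (blk 11, set 1) → L1-HIT  vc=[]
2: 0x59 (blk 11, set 1) → L1-HIT  vc=[]
3: 0x5e (blk 11, set 1) → L1-HIT  vc=[]
4: 0x6c (blk 13, set 1) → MISS  vc=[11]
5: 0x5a (blk 11, set 1) → VC-HIT  vc=[13]
6: 0x5d (blk 11, set 1) → L1-HIT  vc=[13]
7: 0x5e (blk 11, set 1) → L1-HIT  vc=[13]
8: 0x59 (blk 11, set 1) → L1-HIT  vc=[13]
9: 0x29 (blk 5, set 1) → MISS  vc=[13, 11]
10: 0x59 (blk 11, set 1) → VC-HIT  vc=[13, 5]
11: 0x5b (blk 11, set 1) → L1-HIT  vc=[13, 5]
12: 0x59 (blk 11, set 1) → L1-HIT  vc=[13, 5]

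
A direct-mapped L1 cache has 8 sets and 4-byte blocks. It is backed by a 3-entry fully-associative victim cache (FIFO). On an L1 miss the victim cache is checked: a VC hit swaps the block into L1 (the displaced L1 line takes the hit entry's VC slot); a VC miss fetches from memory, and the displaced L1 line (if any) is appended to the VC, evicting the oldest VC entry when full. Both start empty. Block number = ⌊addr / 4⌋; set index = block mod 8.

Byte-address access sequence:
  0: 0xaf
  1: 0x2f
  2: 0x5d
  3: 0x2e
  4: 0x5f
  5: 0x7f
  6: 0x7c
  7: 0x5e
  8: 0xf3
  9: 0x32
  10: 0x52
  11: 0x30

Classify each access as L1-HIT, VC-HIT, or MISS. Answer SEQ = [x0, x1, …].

0: 0xaf (blk 43, set 3) → MISS  vc=[]
1: 0x2f (blk 11, set 3) → MISS  vc=[43]
2: 0x5d (blk 23, set 7) → MISS  vc=[43]
3: 0x2e (blk 11, set 3) → L1-HIT  vc=[43]
4: 0x5f (blk 23, set 7) → L1-HIT  vc=[43]
5: 0x7f (blk 31, set 7) → MISS  vc=[43, 23]
6: 0x7c (blk 31, set 7) → L1-HIT  vc=[43, 23]
7: 0x5e (blk 23, set 7) → VC-HIT  vc=[43, 31]
8: 0xf3 (blk 60, set 4) → MISS  vc=[43, 31]
9: 0x32 (blk 12, set 4) → MISS  vc=[43, 31, 60]
10: 0x52 (blk 20, set 4) → MISS  vc=[31, 60, 12]
11: 0x30 (blk 12, set 4) → VC-HIT  vc=[31, 60, 20]

SEQ = [MISS, MISS, MISS, L1-HIT, L1-HIT, MISS, L1-HIT, VC-HIT, MISS, MISS, MISS, VC-HIT]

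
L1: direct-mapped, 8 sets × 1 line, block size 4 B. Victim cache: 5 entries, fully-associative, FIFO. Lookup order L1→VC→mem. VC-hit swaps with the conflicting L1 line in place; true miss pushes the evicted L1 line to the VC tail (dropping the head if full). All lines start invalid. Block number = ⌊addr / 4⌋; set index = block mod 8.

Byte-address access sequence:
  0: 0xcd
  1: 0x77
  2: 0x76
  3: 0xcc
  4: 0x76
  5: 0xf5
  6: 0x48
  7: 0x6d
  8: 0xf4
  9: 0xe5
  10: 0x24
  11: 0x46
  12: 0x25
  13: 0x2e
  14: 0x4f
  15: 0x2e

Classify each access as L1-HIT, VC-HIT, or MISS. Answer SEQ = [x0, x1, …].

#0 0xcd→b51/s3 MISS; vc=[]
#1 0x77→b29/s5 MISS; vc=[]
#2 0x76→b29/s5 L1-HIT; vc=[]
#3 0xcc→b51/s3 L1-HIT; vc=[]
#4 0x76→b29/s5 L1-HIT; vc=[]
#5 0xf5→b61/s5 MISS; vc=[29]
#6 0x48→b18/s2 MISS; vc=[29]
#7 0x6d→b27/s3 MISS; vc=[29,51]
#8 0xf4→b61/s5 L1-HIT; vc=[29,51]
#9 0xe5→b57/s1 MISS; vc=[29,51]
#10 0x24→b9/s1 MISS; vc=[29,51,57]
#11 0x46→b17/s1 MISS; vc=[29,51,57,9]
#12 0x25→b9/s1 VC-HIT; vc=[29,51,57,17]
#13 0x2e→b11/s3 MISS; vc=[29,51,57,17,27]
#14 0x4f→b19/s3 MISS; vc=[51,57,17,27,11]
#15 0x2e→b11/s3 VC-HIT; vc=[51,57,17,27,19]

SEQ = [MISS, MISS, L1-HIT, L1-HIT, L1-HIT, MISS, MISS, MISS, L1-HIT, MISS, MISS, MISS, VC-HIT, MISS, MISS, VC-HIT]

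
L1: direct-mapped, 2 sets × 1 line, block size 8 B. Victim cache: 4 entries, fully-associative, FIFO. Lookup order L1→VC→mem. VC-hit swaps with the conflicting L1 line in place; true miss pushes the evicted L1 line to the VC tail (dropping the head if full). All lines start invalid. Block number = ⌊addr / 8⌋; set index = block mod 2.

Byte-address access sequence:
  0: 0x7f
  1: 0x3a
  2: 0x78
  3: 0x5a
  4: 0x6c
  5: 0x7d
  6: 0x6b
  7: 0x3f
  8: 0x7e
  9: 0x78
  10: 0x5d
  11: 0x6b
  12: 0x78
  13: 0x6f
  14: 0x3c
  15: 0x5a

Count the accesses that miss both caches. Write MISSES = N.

0: 0x7f (blk 15, set 1) → MISS  vc=[]
1: 0x3a (blk 7, set 1) → MISS  vc=[15]
2: 0x78 (blk 15, set 1) → VC-HIT  vc=[7]
3: 0x5a (blk 11, set 1) → MISS  vc=[7, 15]
4: 0x6c (blk 13, set 1) → MISS  vc=[7, 15, 11]
5: 0x7d (blk 15, set 1) → VC-HIT  vc=[7, 13, 11]
6: 0x6b (blk 13, set 1) → VC-HIT  vc=[7, 15, 11]
7: 0x3f (blk 7, set 1) → VC-HIT  vc=[13, 15, 11]
8: 0x7e (blk 15, set 1) → VC-HIT  vc=[13, 7, 11]
9: 0x78 (blk 15, set 1) → L1-HIT  vc=[13, 7, 11]
10: 0x5d (blk 11, set 1) → VC-HIT  vc=[13, 7, 15]
11: 0x6b (blk 13, set 1) → VC-HIT  vc=[11, 7, 15]
12: 0x78 (blk 15, set 1) → VC-HIT  vc=[11, 7, 13]
13: 0x6f (blk 13, set 1) → VC-HIT  vc=[11, 7, 15]
14: 0x3c (blk 7, set 1) → VC-HIT  vc=[11, 13, 15]
15: 0x5a (blk 11, set 1) → VC-HIT  vc=[7, 13, 15]

MISSES = 4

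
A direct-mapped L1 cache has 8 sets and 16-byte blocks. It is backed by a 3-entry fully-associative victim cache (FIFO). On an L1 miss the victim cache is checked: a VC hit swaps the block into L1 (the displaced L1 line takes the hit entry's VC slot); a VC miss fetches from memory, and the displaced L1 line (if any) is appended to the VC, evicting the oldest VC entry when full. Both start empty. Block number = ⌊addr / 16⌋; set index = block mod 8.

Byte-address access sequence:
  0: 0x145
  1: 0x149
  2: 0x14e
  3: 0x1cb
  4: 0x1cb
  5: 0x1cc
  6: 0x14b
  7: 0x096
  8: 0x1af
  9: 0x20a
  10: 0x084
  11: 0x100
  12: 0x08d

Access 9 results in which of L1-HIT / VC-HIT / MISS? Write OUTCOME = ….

0: 0x145 (blk 20, set 4) → MISS  vc=[]
1: 0x149 (blk 20, set 4) → L1-HIT  vc=[]
2: 0x14e (blk 20, set 4) → L1-HIT  vc=[]
3: 0x1cb (blk 28, set 4) → MISS  vc=[20]
4: 0x1cb (blk 28, set 4) → L1-HIT  vc=[20]
5: 0x1cc (blk 28, set 4) → L1-HIT  vc=[20]
6: 0x14b (blk 20, set 4) → VC-HIT  vc=[28]
7: 0x96 (blk 9, set 1) → MISS  vc=[28]
8: 0x1af (blk 26, set 2) → MISS  vc=[28]
9: 0x20a (blk 32, set 0) → MISS  vc=[28]
10: 0x84 (blk 8, set 0) → MISS  vc=[28, 32]
11: 0x100 (blk 16, set 0) → MISS  vc=[28, 32, 8]
12: 0x8d (blk 8, set 0) → VC-HIT  vc=[28, 32, 16]

OUTCOME = MISS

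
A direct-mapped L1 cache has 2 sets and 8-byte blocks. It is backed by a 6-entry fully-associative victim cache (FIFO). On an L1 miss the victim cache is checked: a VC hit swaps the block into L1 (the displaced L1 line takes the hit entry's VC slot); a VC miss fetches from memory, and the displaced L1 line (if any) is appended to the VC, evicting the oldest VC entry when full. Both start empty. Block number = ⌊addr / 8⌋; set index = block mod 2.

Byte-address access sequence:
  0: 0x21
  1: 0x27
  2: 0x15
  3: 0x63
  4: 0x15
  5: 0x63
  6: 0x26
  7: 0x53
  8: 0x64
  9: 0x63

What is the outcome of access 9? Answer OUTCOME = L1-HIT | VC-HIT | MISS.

0: 0x21 (blk 4, set 0) → MISS  vc=[]
1: 0x27 (blk 4, set 0) → L1-HIT  vc=[]
2: 0x15 (blk 2, set 0) → MISS  vc=[4]
3: 0x63 (blk 12, set 0) → MISS  vc=[4, 2]
4: 0x15 (blk 2, set 0) → VC-HIT  vc=[4, 12]
5: 0x63 (blk 12, set 0) → VC-HIT  vc=[4, 2]
6: 0x26 (blk 4, set 0) → VC-HIT  vc=[12, 2]
7: 0x53 (blk 10, set 0) → MISS  vc=[12, 2, 4]
8: 0x64 (blk 12, set 0) → VC-HIT  vc=[10, 2, 4]
9: 0x63 (blk 12, set 0) → L1-HIT  vc=[10, 2, 4]

OUTCOME = L1-HIT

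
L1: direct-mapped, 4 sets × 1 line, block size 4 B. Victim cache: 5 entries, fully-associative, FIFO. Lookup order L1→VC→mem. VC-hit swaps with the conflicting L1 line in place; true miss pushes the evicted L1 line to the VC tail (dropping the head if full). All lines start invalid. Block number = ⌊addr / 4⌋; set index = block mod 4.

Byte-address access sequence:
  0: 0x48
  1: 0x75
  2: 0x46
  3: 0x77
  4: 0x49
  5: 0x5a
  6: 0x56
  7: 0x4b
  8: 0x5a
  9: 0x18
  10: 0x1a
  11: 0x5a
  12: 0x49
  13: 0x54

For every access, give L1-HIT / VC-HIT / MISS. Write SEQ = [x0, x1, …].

  [0] addr=0x48 blk=18 s=2: MISS | VC []
  [1] addr=0x75 blk=29 s=1: MISS | VC []
  [2] addr=0x46 blk=17 s=1: MISS | VC [29]
  [3] addr=0x77 blk=29 s=1: VC-HIT | VC [17]
  [4] addr=0x49 blk=18 s=2: L1-HIT | VC [17]
  [5] addr=0x5a blk=22 s=2: MISS | VC [17, 18]
  [6] addr=0x56 blk=21 s=1: MISS | VC [17, 18, 29]
  [7] addr=0x4b blk=18 s=2: VC-HIT | VC [17, 22, 29]
  [8] addr=0x5a blk=22 s=2: VC-HIT | VC [17, 18, 29]
  [9] addr=0x18 blk=6 s=2: MISS | VC [17, 18, 29, 22]
  [10] addr=0x1a blk=6 s=2: L1-HIT | VC [17, 18, 29, 22]
  [11] addr=0x5a blk=22 s=2: VC-HIT | VC [17, 18, 29, 6]
  [12] addr=0x49 blk=18 s=2: VC-HIT | VC [17, 22, 29, 6]
  [13] addr=0x54 blk=21 s=1: L1-HIT | VC [17, 22, 29, 6]

SEQ = [MISS, MISS, MISS, VC-HIT, L1-HIT, MISS, MISS, VC-HIT, VC-HIT, MISS, L1-HIT, VC-HIT, VC-HIT, L1-HIT]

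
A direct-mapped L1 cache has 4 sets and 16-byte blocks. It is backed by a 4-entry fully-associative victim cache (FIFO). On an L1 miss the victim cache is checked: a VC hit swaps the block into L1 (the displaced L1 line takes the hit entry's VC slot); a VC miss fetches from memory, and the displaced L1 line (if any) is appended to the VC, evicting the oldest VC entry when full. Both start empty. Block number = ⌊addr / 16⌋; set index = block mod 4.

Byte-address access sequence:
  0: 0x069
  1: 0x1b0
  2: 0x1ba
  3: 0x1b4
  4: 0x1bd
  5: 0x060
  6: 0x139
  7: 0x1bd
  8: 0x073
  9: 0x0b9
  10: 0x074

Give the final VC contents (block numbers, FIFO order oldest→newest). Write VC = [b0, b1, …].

VC = [19, 27, 11]

  [0] addr=0x69 blk=6 s=2: MISS | VC []
  [1] addr=0x1b0 blk=27 s=3: MISS | VC []
  [2] addr=0x1ba blk=27 s=3: L1-HIT | VC []
  [3] addr=0x1b4 blk=27 s=3: L1-HIT | VC []
  [4] addr=0x1bd blk=27 s=3: L1-HIT | VC []
  [5] addr=0x60 blk=6 s=2: L1-HIT | VC []
  [6] addr=0x139 blk=19 s=3: MISS | VC [27]
  [7] addr=0x1bd blk=27 s=3: VC-HIT | VC [19]
  [8] addr=0x73 blk=7 s=3: MISS | VC [19, 27]
  [9] addr=0xb9 blk=11 s=3: MISS | VC [19, 27, 7]
  [10] addr=0x74 blk=7 s=3: VC-HIT | VC [19, 27, 11]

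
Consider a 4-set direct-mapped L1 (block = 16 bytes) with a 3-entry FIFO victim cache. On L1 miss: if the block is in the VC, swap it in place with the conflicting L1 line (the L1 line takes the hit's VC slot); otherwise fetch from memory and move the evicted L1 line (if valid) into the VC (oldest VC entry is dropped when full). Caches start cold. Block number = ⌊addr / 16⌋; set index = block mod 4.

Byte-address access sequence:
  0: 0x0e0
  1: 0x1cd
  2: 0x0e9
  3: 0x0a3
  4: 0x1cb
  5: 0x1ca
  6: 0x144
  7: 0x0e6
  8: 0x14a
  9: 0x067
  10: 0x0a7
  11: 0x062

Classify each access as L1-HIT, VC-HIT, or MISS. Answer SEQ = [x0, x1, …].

0: 0xe0 (blk 14, set 2) → MISS  vc=[]
1: 0x1cd (blk 28, set 0) → MISS  vc=[]
2: 0xe9 (blk 14, set 2) → L1-HIT  vc=[]
3: 0xa3 (blk 10, set 2) → MISS  vc=[14]
4: 0x1cb (blk 28, set 0) → L1-HIT  vc=[14]
5: 0x1ca (blk 28, set 0) → L1-HIT  vc=[14]
6: 0x144 (blk 20, set 0) → MISS  vc=[14, 28]
7: 0xe6 (blk 14, set 2) → VC-HIT  vc=[10, 28]
8: 0x14a (blk 20, set 0) → L1-HIT  vc=[10, 28]
9: 0x67 (blk 6, set 2) → MISS  vc=[10, 28, 14]
10: 0xa7 (blk 10, set 2) → VC-HIT  vc=[6, 28, 14]
11: 0x62 (blk 6, set 2) → VC-HIT  vc=[10, 28, 14]

SEQ = [MISS, MISS, L1-HIT, MISS, L1-HIT, L1-HIT, MISS, VC-HIT, L1-HIT, MISS, VC-HIT, VC-HIT]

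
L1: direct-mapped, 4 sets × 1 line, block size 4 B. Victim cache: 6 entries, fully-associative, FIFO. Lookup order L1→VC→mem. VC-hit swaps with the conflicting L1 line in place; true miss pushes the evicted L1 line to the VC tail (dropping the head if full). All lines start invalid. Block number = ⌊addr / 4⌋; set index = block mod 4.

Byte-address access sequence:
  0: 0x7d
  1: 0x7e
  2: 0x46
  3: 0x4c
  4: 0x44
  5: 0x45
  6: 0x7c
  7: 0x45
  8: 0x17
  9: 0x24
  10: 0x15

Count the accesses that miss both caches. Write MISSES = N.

  [0] addr=0x7d blk=31 s=3: MISS | VC []
  [1] addr=0x7e blk=31 s=3: L1-HIT | VC []
  [2] addr=0x46 blk=17 s=1: MISS | VC []
  [3] addr=0x4c blk=19 s=3: MISS | VC [31]
  [4] addr=0x44 blk=17 s=1: L1-HIT | VC [31]
  [5] addr=0x45 blk=17 s=1: L1-HIT | VC [31]
  [6] addr=0x7c blk=31 s=3: VC-HIT | VC [19]
  [7] addr=0x45 blk=17 s=1: L1-HIT | VC [19]
  [8] addr=0x17 blk=5 s=1: MISS | VC [19, 17]
  [9] addr=0x24 blk=9 s=1: MISS | VC [19, 17, 5]
  [10] addr=0x15 blk=5 s=1: VC-HIT | VC [19, 17, 9]

MISSES = 5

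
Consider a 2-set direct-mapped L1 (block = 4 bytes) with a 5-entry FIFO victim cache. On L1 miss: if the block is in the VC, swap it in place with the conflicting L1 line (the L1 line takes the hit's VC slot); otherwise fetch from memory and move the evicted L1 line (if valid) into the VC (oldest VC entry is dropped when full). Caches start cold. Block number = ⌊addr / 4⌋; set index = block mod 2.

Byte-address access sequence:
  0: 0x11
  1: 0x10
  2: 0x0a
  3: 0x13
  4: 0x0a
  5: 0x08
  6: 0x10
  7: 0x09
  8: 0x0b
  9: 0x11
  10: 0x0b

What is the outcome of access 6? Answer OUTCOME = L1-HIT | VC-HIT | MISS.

OUTCOME = VC-HIT

  [0] addr=0x11 blk=4 s=0: MISS | VC []
  [1] addr=0x10 blk=4 s=0: L1-HIT | VC []
  [2] addr=0xa blk=2 s=0: MISS | VC [4]
  [3] addr=0x13 blk=4 s=0: VC-HIT | VC [2]
  [4] addr=0xa blk=2 s=0: VC-HIT | VC [4]
  [5] addr=0x8 blk=2 s=0: L1-HIT | VC [4]
  [6] addr=0x10 blk=4 s=0: VC-HIT | VC [2]
  [7] addr=0x9 blk=2 s=0: VC-HIT | VC [4]
  [8] addr=0xb blk=2 s=0: L1-HIT | VC [4]
  [9] addr=0x11 blk=4 s=0: VC-HIT | VC [2]
  [10] addr=0xb blk=2 s=0: VC-HIT | VC [4]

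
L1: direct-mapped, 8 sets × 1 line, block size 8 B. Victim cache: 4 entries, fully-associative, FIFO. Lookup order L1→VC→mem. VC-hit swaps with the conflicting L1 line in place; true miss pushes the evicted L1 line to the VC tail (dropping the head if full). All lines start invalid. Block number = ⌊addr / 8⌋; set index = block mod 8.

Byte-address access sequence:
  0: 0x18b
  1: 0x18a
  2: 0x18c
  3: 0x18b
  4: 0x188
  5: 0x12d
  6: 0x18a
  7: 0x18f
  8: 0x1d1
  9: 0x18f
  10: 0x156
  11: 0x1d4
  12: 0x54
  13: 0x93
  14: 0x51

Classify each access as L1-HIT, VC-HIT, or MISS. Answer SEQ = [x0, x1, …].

SEQ = [MISS, L1-HIT, L1-HIT, L1-HIT, L1-HIT, MISS, L1-HIT, L1-HIT, MISS, L1-HIT, MISS, VC-HIT, MISS, MISS, VC-HIT]

  [0] addr=0x18b blk=49 s=1: MISS | VC []
  [1] addr=0x18a blk=49 s=1: L1-HIT | VC []
  [2] addr=0x18c blk=49 s=1: L1-HIT | VC []
  [3] addr=0x18b blk=49 s=1: L1-HIT | VC []
  [4] addr=0x188 blk=49 s=1: L1-HIT | VC []
  [5] addr=0x12d blk=37 s=5: MISS | VC []
  [6] addr=0x18a blk=49 s=1: L1-HIT | VC []
  [7] addr=0x18f blk=49 s=1: L1-HIT | VC []
  [8] addr=0x1d1 blk=58 s=2: MISS | VC []
  [9] addr=0x18f blk=49 s=1: L1-HIT | VC []
  [10] addr=0x156 blk=42 s=2: MISS | VC [58]
  [11] addr=0x1d4 blk=58 s=2: VC-HIT | VC [42]
  [12] addr=0x54 blk=10 s=2: MISS | VC [42, 58]
  [13] addr=0x93 blk=18 s=2: MISS | VC [42, 58, 10]
  [14] addr=0x51 blk=10 s=2: VC-HIT | VC [42, 58, 18]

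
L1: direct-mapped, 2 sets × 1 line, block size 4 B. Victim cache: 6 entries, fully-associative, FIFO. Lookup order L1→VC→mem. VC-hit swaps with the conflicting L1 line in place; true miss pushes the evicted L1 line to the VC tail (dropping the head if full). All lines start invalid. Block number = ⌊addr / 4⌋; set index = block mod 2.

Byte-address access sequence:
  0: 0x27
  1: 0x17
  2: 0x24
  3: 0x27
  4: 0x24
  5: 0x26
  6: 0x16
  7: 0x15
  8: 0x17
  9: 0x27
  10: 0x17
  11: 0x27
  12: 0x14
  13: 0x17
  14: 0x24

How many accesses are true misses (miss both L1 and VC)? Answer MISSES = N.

  [0] addr=0x27 blk=9 s=1: MISS | VC []
  [1] addr=0x17 blk=5 s=1: MISS | VC [9]
  [2] addr=0x24 blk=9 s=1: VC-HIT | VC [5]
  [3] addr=0x27 blk=9 s=1: L1-HIT | VC [5]
  [4] addr=0x24 blk=9 s=1: L1-HIT | VC [5]
  [5] addr=0x26 blk=9 s=1: L1-HIT | VC [5]
  [6] addr=0x16 blk=5 s=1: VC-HIT | VC [9]
  [7] addr=0x15 blk=5 s=1: L1-HIT | VC [9]
  [8] addr=0x17 blk=5 s=1: L1-HIT | VC [9]
  [9] addr=0x27 blk=9 s=1: VC-HIT | VC [5]
  [10] addr=0x17 blk=5 s=1: VC-HIT | VC [9]
  [11] addr=0x27 blk=9 s=1: VC-HIT | VC [5]
  [12] addr=0x14 blk=5 s=1: VC-HIT | VC [9]
  [13] addr=0x17 blk=5 s=1: L1-HIT | VC [9]
  [14] addr=0x24 blk=9 s=1: VC-HIT | VC [5]

MISSES = 2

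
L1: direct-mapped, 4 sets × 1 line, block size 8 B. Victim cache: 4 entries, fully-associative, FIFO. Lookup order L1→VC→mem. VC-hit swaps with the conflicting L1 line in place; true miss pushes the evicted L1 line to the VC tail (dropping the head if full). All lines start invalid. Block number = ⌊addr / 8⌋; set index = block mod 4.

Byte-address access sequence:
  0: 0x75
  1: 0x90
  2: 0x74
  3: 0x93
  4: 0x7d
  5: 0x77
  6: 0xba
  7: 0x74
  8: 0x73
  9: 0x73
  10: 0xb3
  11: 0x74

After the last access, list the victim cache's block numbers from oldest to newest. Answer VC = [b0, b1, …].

0: 0x75 (blk 14, set 2) → MISS  vc=[]
1: 0x90 (blk 18, set 2) → MISS  vc=[14]
2: 0x74 (blk 14, set 2) → VC-HIT  vc=[18]
3: 0x93 (blk 18, set 2) → VC-HIT  vc=[14]
4: 0x7d (blk 15, set 3) → MISS  vc=[14]
5: 0x77 (blk 14, set 2) → VC-HIT  vc=[18]
6: 0xba (blk 23, set 3) → MISS  vc=[18, 15]
7: 0x74 (blk 14, set 2) → L1-HIT  vc=[18, 15]
8: 0x73 (blk 14, set 2) → L1-HIT  vc=[18, 15]
9: 0x73 (blk 14, set 2) → L1-HIT  vc=[18, 15]
10: 0xb3 (blk 22, set 2) → MISS  vc=[18, 15, 14]
11: 0x74 (blk 14, set 2) → VC-HIT  vc=[18, 15, 22]

VC = [18, 15, 22]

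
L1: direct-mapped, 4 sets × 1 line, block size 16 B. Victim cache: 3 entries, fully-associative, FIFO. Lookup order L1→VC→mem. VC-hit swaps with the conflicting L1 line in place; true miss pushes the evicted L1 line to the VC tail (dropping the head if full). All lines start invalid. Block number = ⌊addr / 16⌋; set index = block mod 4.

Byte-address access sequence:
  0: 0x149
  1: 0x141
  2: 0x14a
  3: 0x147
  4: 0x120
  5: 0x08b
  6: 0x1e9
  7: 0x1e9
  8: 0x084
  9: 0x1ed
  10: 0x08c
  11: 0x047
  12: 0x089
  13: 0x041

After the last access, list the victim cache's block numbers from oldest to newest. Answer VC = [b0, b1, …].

VC = [20, 18, 8]

  [0] addr=0x149 blk=20 s=0: MISS | VC []
  [1] addr=0x141 blk=20 s=0: L1-HIT | VC []
  [2] addr=0x14a blk=20 s=0: L1-HIT | VC []
  [3] addr=0x147 blk=20 s=0: L1-HIT | VC []
  [4] addr=0x120 blk=18 s=2: MISS | VC []
  [5] addr=0x8b blk=8 s=0: MISS | VC [20]
  [6] addr=0x1e9 blk=30 s=2: MISS | VC [20, 18]
  [7] addr=0x1e9 blk=30 s=2: L1-HIT | VC [20, 18]
  [8] addr=0x84 blk=8 s=0: L1-HIT | VC [20, 18]
  [9] addr=0x1ed blk=30 s=2: L1-HIT | VC [20, 18]
  [10] addr=0x8c blk=8 s=0: L1-HIT | VC [20, 18]
  [11] addr=0x47 blk=4 s=0: MISS | VC [20, 18, 8]
  [12] addr=0x89 blk=8 s=0: VC-HIT | VC [20, 18, 4]
  [13] addr=0x41 blk=4 s=0: VC-HIT | VC [20, 18, 8]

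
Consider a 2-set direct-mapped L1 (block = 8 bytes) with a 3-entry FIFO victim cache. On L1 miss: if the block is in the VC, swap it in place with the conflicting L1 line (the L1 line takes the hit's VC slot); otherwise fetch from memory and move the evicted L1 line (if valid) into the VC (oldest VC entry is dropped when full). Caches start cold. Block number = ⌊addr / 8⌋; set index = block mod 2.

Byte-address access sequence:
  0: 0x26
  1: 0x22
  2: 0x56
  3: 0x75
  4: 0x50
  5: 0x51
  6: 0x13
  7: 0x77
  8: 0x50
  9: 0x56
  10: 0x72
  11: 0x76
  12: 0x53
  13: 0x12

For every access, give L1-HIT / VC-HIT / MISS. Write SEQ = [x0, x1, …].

SEQ = [MISS, L1-HIT, MISS, MISS, VC-HIT, L1-HIT, MISS, VC-HIT, VC-HIT, L1-HIT, VC-HIT, L1-HIT, VC-HIT, VC-HIT]

0: 0x26 (blk 4, set 0) → MISS  vc=[]
1: 0x22 (blk 4, set 0) → L1-HIT  vc=[]
2: 0x56 (blk 10, set 0) → MISS  vc=[4]
3: 0x75 (blk 14, set 0) → MISS  vc=[4, 10]
4: 0x50 (blk 10, set 0) → VC-HIT  vc=[4, 14]
5: 0x51 (blk 10, set 0) → L1-HIT  vc=[4, 14]
6: 0x13 (blk 2, set 0) → MISS  vc=[4, 14, 10]
7: 0x77 (blk 14, set 0) → VC-HIT  vc=[4, 2, 10]
8: 0x50 (blk 10, set 0) → VC-HIT  vc=[4, 2, 14]
9: 0x56 (blk 10, set 0) → L1-HIT  vc=[4, 2, 14]
10: 0x72 (blk 14, set 0) → VC-HIT  vc=[4, 2, 10]
11: 0x76 (blk 14, set 0) → L1-HIT  vc=[4, 2, 10]
12: 0x53 (blk 10, set 0) → VC-HIT  vc=[4, 2, 14]
13: 0x12 (blk 2, set 0) → VC-HIT  vc=[4, 10, 14]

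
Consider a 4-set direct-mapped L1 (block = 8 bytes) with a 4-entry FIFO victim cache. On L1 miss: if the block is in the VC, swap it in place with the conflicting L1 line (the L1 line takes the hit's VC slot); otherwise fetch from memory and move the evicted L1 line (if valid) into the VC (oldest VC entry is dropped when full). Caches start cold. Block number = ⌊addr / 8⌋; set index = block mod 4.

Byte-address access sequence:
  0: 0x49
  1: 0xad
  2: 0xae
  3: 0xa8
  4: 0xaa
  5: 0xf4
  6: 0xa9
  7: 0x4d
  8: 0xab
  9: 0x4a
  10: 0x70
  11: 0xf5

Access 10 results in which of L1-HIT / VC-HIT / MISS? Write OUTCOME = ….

OUTCOME = MISS

#0 0x49→b9/s1 MISS; vc=[]
#1 0xad→b21/s1 MISS; vc=[9]
#2 0xae→b21/s1 L1-HIT; vc=[9]
#3 0xa8→b21/s1 L1-HIT; vc=[9]
#4 0xaa→b21/s1 L1-HIT; vc=[9]
#5 0xf4→b30/s2 MISS; vc=[9]
#6 0xa9→b21/s1 L1-HIT; vc=[9]
#7 0x4d→b9/s1 VC-HIT; vc=[21]
#8 0xab→b21/s1 VC-HIT; vc=[9]
#9 0x4a→b9/s1 VC-HIT; vc=[21]
#10 0x70→b14/s2 MISS; vc=[21,30]
#11 0xf5→b30/s2 VC-HIT; vc=[21,14]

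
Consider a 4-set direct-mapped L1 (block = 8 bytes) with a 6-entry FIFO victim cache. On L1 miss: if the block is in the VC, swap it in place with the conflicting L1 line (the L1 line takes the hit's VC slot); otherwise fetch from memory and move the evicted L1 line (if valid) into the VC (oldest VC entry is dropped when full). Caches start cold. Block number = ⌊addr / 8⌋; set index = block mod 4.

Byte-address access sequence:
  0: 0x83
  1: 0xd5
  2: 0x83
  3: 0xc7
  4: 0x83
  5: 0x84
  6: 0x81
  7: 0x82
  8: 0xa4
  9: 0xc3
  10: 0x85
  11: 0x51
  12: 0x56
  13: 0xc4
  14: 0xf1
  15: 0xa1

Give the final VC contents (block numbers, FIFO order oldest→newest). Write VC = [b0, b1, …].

VC = [24, 16, 26, 10]

  [0] addr=0x83 blk=16 s=0: MISS | VC []
  [1] addr=0xd5 blk=26 s=2: MISS | VC []
  [2] addr=0x83 blk=16 s=0: L1-HIT | VC []
  [3] addr=0xc7 blk=24 s=0: MISS | VC [16]
  [4] addr=0x83 blk=16 s=0: VC-HIT | VC [24]
  [5] addr=0x84 blk=16 s=0: L1-HIT | VC [24]
  [6] addr=0x81 blk=16 s=0: L1-HIT | VC [24]
  [7] addr=0x82 blk=16 s=0: L1-HIT | VC [24]
  [8] addr=0xa4 blk=20 s=0: MISS | VC [24, 16]
  [9] addr=0xc3 blk=24 s=0: VC-HIT | VC [20, 16]
  [10] addr=0x85 blk=16 s=0: VC-HIT | VC [20, 24]
  [11] addr=0x51 blk=10 s=2: MISS | VC [20, 24, 26]
  [12] addr=0x56 blk=10 s=2: L1-HIT | VC [20, 24, 26]
  [13] addr=0xc4 blk=24 s=0: VC-HIT | VC [20, 16, 26]
  [14] addr=0xf1 blk=30 s=2: MISS | VC [20, 16, 26, 10]
  [15] addr=0xa1 blk=20 s=0: VC-HIT | VC [24, 16, 26, 10]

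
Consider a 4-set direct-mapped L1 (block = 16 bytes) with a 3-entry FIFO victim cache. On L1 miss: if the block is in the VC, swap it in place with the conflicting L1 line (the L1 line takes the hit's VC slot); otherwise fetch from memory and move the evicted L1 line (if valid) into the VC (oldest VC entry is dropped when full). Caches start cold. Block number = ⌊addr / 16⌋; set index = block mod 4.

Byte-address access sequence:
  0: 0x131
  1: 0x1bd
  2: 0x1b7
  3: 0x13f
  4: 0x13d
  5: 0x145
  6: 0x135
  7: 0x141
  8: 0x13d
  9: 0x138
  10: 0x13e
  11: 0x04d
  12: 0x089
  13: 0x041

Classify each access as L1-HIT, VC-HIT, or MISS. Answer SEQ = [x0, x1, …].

  [0] addr=0x131 blk=19 s=3: MISS | VC []
  [1] addr=0x1bd blk=27 s=3: MISS | VC [19]
  [2] addr=0x1b7 blk=27 s=3: L1-HIT | VC [19]
  [3] addr=0x13f blk=19 s=3: VC-HIT | VC [27]
  [4] addr=0x13d blk=19 s=3: L1-HIT | VC [27]
  [5] addr=0x145 blk=20 s=0: MISS | VC [27]
  [6] addr=0x135 blk=19 s=3: L1-HIT | VC [27]
  [7] addr=0x141 blk=20 s=0: L1-HIT | VC [27]
  [8] addr=0x13d blk=19 s=3: L1-HIT | VC [27]
  [9] addr=0x138 blk=19 s=3: L1-HIT | VC [27]
  [10] addr=0x13e blk=19 s=3: L1-HIT | VC [27]
  [11] addr=0x4d blk=4 s=0: MISS | VC [27, 20]
  [12] addr=0x89 blk=8 s=0: MISS | VC [27, 20, 4]
  [13] addr=0x41 blk=4 s=0: VC-HIT | VC [27, 20, 8]

SEQ = [MISS, MISS, L1-HIT, VC-HIT, L1-HIT, MISS, L1-HIT, L1-HIT, L1-HIT, L1-HIT, L1-HIT, MISS, MISS, VC-HIT]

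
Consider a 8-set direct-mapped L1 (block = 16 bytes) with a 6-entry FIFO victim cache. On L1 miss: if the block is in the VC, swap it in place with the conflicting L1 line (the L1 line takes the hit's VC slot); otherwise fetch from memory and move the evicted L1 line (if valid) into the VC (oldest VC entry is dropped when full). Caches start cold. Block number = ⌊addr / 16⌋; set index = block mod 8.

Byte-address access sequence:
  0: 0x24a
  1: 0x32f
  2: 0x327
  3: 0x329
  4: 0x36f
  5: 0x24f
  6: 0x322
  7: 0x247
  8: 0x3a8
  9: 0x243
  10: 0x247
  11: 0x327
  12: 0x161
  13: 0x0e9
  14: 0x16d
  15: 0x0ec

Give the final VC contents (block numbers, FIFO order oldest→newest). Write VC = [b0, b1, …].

0: 0x24a (blk 36, set 4) → MISS  vc=[]
1: 0x32f (blk 50, set 2) → MISS  vc=[]
2: 0x327 (blk 50, set 2) → L1-HIT  vc=[]
3: 0x329 (blk 50, set 2) → L1-HIT  vc=[]
4: 0x36f (blk 54, set 6) → MISS  vc=[]
5: 0x24f (blk 36, set 4) → L1-HIT  vc=[]
6: 0x322 (blk 50, set 2) → L1-HIT  vc=[]
7: 0x247 (blk 36, set 4) → L1-HIT  vc=[]
8: 0x3a8 (blk 58, set 2) → MISS  vc=[50]
9: 0x243 (blk 36, set 4) → L1-HIT  vc=[50]
10: 0x247 (blk 36, set 4) → L1-HIT  vc=[50]
11: 0x327 (blk 50, set 2) → VC-HIT  vc=[58]
12: 0x161 (blk 22, set 6) → MISS  vc=[58, 54]
13: 0xe9 (blk 14, set 6) → MISS  vc=[58, 54, 22]
14: 0x16d (blk 22, set 6) → VC-HIT  vc=[58, 54, 14]
15: 0xec (blk 14, set 6) → VC-HIT  vc=[58, 54, 22]

VC = [58, 54, 22]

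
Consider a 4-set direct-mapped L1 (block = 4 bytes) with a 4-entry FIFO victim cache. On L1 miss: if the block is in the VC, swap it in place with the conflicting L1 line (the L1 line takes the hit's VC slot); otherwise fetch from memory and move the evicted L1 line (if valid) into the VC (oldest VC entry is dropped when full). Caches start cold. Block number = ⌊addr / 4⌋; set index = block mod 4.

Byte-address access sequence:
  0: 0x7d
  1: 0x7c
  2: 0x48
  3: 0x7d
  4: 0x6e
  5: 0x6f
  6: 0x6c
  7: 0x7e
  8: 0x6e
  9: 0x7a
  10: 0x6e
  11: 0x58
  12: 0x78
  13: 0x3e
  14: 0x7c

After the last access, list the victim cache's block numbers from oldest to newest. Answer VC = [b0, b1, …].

VC = [15, 18, 22, 27]

#0 0x7d→b31/s3 MISS; vc=[]
#1 0x7c→b31/s3 L1-HIT; vc=[]
#2 0x48→b18/s2 MISS; vc=[]
#3 0x7d→b31/s3 L1-HIT; vc=[]
#4 0x6e→b27/s3 MISS; vc=[31]
#5 0x6f→b27/s3 L1-HIT; vc=[31]
#6 0x6c→b27/s3 L1-HIT; vc=[31]
#7 0x7e→b31/s3 VC-HIT; vc=[27]
#8 0x6e→b27/s3 VC-HIT; vc=[31]
#9 0x7a→b30/s2 MISS; vc=[31,18]
#10 0x6e→b27/s3 L1-HIT; vc=[31,18]
#11 0x58→b22/s2 MISS; vc=[31,18,30]
#12 0x78→b30/s2 VC-HIT; vc=[31,18,22]
#13 0x3e→b15/s3 MISS; vc=[31,18,22,27]
#14 0x7c→b31/s3 VC-HIT; vc=[15,18,22,27]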